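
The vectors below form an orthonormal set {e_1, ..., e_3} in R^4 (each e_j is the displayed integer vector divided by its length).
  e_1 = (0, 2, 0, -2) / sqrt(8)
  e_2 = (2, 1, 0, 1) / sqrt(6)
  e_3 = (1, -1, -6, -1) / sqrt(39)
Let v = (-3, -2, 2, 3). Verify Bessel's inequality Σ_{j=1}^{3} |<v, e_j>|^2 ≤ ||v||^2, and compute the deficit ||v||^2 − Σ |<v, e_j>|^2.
Σ |<v, e_j>|^2 = 302/13; ||v||^2 = 26; deficit = 36/13

Write each e_j = u_j / sqrt(<u_j, u_j>) where u_j is the displayed integer vector. Then <v, e_j> = <v, u_j> / sqrt(<u_j, u_j>), so |<v, e_j>|^2 = <v, u_j>^2 / <u_j, u_j>.
Coefficients: <v, e_1> = -10/sqrt(8), <v, e_2> = -5/sqrt(6), <v, e_3> = -16/sqrt(39).
Square and sum: Σ |<v, e_j>|^2 = 302/13.
Compute ||v||^2 = v·v = 26.
Deficit = 26 − 302/13 = 36/13 ≥ 0, confirming Bessel's inequality. (The deficit equals ||v − Σ <v,e_j> e_j||^2, the squared distance from v to span{e_j}.)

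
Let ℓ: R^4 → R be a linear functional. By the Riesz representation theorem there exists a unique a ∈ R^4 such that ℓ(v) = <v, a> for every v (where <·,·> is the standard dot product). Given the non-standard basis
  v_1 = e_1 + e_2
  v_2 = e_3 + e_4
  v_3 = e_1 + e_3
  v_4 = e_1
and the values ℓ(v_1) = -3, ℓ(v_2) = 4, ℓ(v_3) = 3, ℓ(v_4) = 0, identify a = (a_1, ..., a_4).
a = (0, -3, 3, 1)

Write a = (a_1, ..., a_4) in the standard basis. For each basis vector v_i, ℓ(v_i) = <v_i, a> is a linear equation in the a_j's. Collect the n equations into a matrix system V a = ℓ, where row i of V is v_i (expressed in the standard basis). Since V is invertible (lower-triangular with 1s on the diagonal, up to permutation), solve by back-substitution:
  V =
[[1, 1, 0, 0],
 [0, 0, 1, 1],
 [1, 0, 1, 0],
 [1, 0, 0, 0]]
  V a = (-3, 4, 3, 0)
Solving gives a = (0, -3, 3, 1).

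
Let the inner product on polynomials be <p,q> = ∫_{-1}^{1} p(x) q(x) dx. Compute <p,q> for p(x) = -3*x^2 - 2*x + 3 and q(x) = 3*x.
<p,q> = -4

Expand the product: p(x)·q(x) = -9*x^3 - 6*x^2 + 9*x.
∫_{-1}^{1} of each monomial x^k gives [2/(k+1) if k even, 0 if k odd]. Integrating term-by-term (or equivalently evaluating the antiderivative F(x) = -9*x^4/4 - 2*x^3 + 9*x^2/2 at the endpoints):
  F(1) − F(−1) = 1/4 − (17/4) = -4.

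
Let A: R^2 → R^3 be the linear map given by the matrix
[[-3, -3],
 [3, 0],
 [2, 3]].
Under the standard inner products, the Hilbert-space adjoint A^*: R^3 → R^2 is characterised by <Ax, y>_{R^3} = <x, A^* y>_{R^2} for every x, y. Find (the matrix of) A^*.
A^* = A^T =
[[-3, 3, 2],
 [-3, 0, 3]]

For real matrices with standard dot products, the defining identity <Ax, y> = <x, A^* y> gives (Ax)^T y = x^T (A^*) y, i.e. x^T A^T y = x^T (A^*) y. Since this holds for all x, y, we must have A^* = A^T. Therefore
A^* =
[[-3, 3, 2],
 [-3, 0, 3]].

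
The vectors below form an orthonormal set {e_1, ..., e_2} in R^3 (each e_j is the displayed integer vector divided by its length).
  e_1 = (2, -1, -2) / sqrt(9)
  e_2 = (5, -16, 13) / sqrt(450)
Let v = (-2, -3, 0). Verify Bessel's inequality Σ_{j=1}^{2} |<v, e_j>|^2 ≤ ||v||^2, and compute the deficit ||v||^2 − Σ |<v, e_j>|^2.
Σ |<v, e_j>|^2 = 83/25; ||v||^2 = 13; deficit = 242/25

Write each e_j = u_j / sqrt(<u_j, u_j>) where u_j is the displayed integer vector. Then <v, e_j> = <v, u_j> / sqrt(<u_j, u_j>), so |<v, e_j>|^2 = <v, u_j>^2 / <u_j, u_j>.
Coefficients: <v, e_1> = -1/sqrt(9), <v, e_2> = 38/sqrt(450).
Square and sum: Σ |<v, e_j>|^2 = 83/25.
Compute ||v||^2 = v·v = 13.
Deficit = 13 − 83/25 = 242/25 ≥ 0, confirming Bessel's inequality. (The deficit equals ||v − Σ <v,e_j> e_j||^2, the squared distance from v to span{e_j}.)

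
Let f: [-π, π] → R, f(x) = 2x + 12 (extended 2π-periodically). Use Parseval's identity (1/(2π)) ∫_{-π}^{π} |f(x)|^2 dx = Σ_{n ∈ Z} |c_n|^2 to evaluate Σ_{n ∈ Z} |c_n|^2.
Σ |c_n|^2 = 4π^2/3 + 144

Expand and integrate term by term over [-π, π]:
  ∫ (2x)^2 dx = 4·(2π^3/3); ∫ 2·2·(12)·x dx = 0 (odd integrand); ∫ 12^2 dx = 144·2π.
So (1/(2π)) ∫_{-π}^{π} (2x + 12)^2 dx = 4π^2/3 + 144 = 4π^2/3 + 144.
Parseval ⇒ Σ |c_n|^2 = 4π^2/3 + 144.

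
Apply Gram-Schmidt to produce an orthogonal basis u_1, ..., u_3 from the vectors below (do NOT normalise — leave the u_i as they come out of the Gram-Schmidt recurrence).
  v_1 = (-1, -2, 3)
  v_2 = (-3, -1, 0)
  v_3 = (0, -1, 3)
Orthogonal basis:
  u_1 = (-1, -2, 3)
  u_2 = (-37/14, -2/7, -15/14)
  u_3 = (-18/115, 54/115, 6/23)

Apply the Gram-Schmidt recurrence
  u_1 = v_1
  u_i = v_i − Σ_{j<i} ((v_i · u_j) / (u_j · u_j)) · u_j.

Step by step this gives:
  u_1 = (-1, -2, 3)
  u_2 = (-37/14, -2/7, -15/14)
  u_3 = (-18/115, 54/115, 6/23)

Orthogonality check:
  u_2 · u_1 = 0 (should be 0)
  u_3 · u_1 = 0 (should be 0)
  u_3 · u_2 = 0 (should be 0)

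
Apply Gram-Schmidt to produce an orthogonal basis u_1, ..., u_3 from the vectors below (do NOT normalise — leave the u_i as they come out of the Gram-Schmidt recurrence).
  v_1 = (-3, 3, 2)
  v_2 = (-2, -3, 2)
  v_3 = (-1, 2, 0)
Orthogonal basis:
  u_1 = (-3, 3, 2)
  u_2 = (-41/22, -69/22, 21/11)
  u_3 = (-96/373, -16/373, -120/373)

Apply the Gram-Schmidt recurrence
  u_1 = v_1
  u_i = v_i − Σ_{j<i} ((v_i · u_j) / (u_j · u_j)) · u_j.

Step by step this gives:
  u_1 = (-3, 3, 2)
  u_2 = (-41/22, -69/22, 21/11)
  u_3 = (-96/373, -16/373, -120/373)

Orthogonality check:
  u_2 · u_1 = 0 (should be 0)
  u_3 · u_1 = 0 (should be 0)
  u_3 · u_2 = 0 (should be 0)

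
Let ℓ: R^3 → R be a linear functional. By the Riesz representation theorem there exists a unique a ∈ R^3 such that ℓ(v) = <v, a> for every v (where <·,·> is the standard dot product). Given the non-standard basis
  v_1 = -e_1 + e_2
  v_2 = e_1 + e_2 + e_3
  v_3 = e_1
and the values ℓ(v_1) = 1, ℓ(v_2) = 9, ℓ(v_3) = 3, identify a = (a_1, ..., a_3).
a = (3, 4, 2)

Write a = (a_1, ..., a_3) in the standard basis. For each basis vector v_i, ℓ(v_i) = <v_i, a> is a linear equation in the a_j's. Collect the n equations into a matrix system V a = ℓ, where row i of V is v_i (expressed in the standard basis). Since V is invertible (lower-triangular with 1s on the diagonal, up to permutation), solve by back-substitution:
  V =
[[-1, 1, 0],
 [1, 1, 1],
 [1, 0, 0]]
  V a = (1, 9, 3)
Solving gives a = (3, 4, 2).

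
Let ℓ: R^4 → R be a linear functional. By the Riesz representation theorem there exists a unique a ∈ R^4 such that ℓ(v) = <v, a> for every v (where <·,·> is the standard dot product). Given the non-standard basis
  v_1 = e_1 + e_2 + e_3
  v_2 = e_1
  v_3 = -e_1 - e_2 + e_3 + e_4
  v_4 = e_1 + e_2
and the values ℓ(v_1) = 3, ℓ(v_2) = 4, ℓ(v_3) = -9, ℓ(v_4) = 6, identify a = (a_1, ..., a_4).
a = (4, 2, -3, 0)

Write a = (a_1, ..., a_4) in the standard basis. For each basis vector v_i, ℓ(v_i) = <v_i, a> is a linear equation in the a_j's. Collect the n equations into a matrix system V a = ℓ, where row i of V is v_i (expressed in the standard basis). Since V is invertible (lower-triangular with 1s on the diagonal, up to permutation), solve by back-substitution:
  V =
[[1, 1, 1, 0],
 [1, 0, 0, 0],
 [-1, -1, 1, 1],
 [1, 1, 0, 0]]
  V a = (3, 4, -9, 6)
Solving gives a = (4, 2, -3, 0).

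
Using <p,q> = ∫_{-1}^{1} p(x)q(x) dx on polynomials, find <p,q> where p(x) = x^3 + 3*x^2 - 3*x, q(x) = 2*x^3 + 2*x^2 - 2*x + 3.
<p,q> = 342/35

Expand the product: p(x)·q(x) = 2*x^6 + 8*x^5 - 2*x^4 - 9*x^3 + 15*x^2 - 9*x.
∫_{-1}^{1} of each monomial x^k gives [2/(k+1) if k even, 0 if k odd]. Integrating term-by-term (or equivalently evaluating the antiderivative F(x) = 2*x^7/7 + 4*x^6/3 - 2*x^5/5 - 9*x^4/4 + 5*x^3 - 9*x^2/2 at the endpoints):
  F(1) − F(−1) = -223/420 − (-4327/420) = 342/35.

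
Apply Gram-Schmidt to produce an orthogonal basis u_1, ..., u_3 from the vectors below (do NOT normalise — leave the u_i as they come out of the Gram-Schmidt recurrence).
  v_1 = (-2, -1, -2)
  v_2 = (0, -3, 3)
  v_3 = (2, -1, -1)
Orthogonal basis:
  u_1 = (-2, -1, -2)
  u_2 = (-2/3, -10/3, 7/3)
  u_3 = (30/17, -20/17, -20/17)

Apply the Gram-Schmidt recurrence
  u_1 = v_1
  u_i = v_i − Σ_{j<i} ((v_i · u_j) / (u_j · u_j)) · u_j.

Step by step this gives:
  u_1 = (-2, -1, -2)
  u_2 = (-2/3, -10/3, 7/3)
  u_3 = (30/17, -20/17, -20/17)

Orthogonality check:
  u_2 · u_1 = 0 (should be 0)
  u_3 · u_1 = 0 (should be 0)
  u_3 · u_2 = 0 (should be 0)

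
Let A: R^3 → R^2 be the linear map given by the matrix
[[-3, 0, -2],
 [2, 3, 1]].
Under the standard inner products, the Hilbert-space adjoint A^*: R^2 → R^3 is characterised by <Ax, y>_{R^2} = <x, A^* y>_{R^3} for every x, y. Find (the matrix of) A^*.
A^* = A^T =
[[-3, 2],
 [0, 3],
 [-2, 1]]

For real matrices with standard dot products, the defining identity <Ax, y> = <x, A^* y> gives (Ax)^T y = x^T (A^*) y, i.e. x^T A^T y = x^T (A^*) y. Since this holds for all x, y, we must have A^* = A^T. Therefore
A^* =
[[-3, 2],
 [0, 3],
 [-2, 1]].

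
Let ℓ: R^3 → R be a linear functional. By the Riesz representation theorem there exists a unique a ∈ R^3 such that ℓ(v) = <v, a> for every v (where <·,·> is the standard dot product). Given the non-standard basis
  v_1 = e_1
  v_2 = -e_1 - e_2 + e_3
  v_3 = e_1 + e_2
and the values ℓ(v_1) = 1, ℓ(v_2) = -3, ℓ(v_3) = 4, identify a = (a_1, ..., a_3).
a = (1, 3, 1)

Write a = (a_1, ..., a_3) in the standard basis. For each basis vector v_i, ℓ(v_i) = <v_i, a> is a linear equation in the a_j's. Collect the n equations into a matrix system V a = ℓ, where row i of V is v_i (expressed in the standard basis). Since V is invertible (lower-triangular with 1s on the diagonal, up to permutation), solve by back-substitution:
  V =
[[1, 0, 0],
 [-1, -1, 1],
 [1, 1, 0]]
  V a = (1, -3, 4)
Solving gives a = (1, 3, 1).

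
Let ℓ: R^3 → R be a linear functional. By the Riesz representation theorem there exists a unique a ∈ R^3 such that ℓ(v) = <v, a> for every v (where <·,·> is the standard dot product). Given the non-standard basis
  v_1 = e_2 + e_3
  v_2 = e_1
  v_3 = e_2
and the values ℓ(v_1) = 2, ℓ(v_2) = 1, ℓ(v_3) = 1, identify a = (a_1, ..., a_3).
a = (1, 1, 1)

Write a = (a_1, ..., a_3) in the standard basis. For each basis vector v_i, ℓ(v_i) = <v_i, a> is a linear equation in the a_j's. Collect the n equations into a matrix system V a = ℓ, where row i of V is v_i (expressed in the standard basis). Since V is invertible (lower-triangular with 1s on the diagonal, up to permutation), solve by back-substitution:
  V =
[[0, 1, 1],
 [1, 0, 0],
 [0, 1, 0]]
  V a = (2, 1, 1)
Solving gives a = (1, 1, 1).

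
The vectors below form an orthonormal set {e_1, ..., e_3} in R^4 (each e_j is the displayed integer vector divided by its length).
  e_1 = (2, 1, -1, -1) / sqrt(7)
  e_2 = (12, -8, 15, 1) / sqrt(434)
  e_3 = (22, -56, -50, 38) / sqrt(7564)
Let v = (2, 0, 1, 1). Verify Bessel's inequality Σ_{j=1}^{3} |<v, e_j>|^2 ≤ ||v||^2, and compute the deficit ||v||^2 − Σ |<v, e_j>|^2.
Σ |<v, e_j>|^2 = 268/61; ||v||^2 = 6; deficit = 98/61

Write each e_j = u_j / sqrt(<u_j, u_j>) where u_j is the displayed integer vector. Then <v, e_j> = <v, u_j> / sqrt(<u_j, u_j>), so |<v, e_j>|^2 = <v, u_j>^2 / <u_j, u_j>.
Coefficients: <v, e_1> = 2/sqrt(7), <v, e_2> = 40/sqrt(434), <v, e_3> = 32/sqrt(7564).
Square and sum: Σ |<v, e_j>|^2 = 268/61.
Compute ||v||^2 = v·v = 6.
Deficit = 6 − 268/61 = 98/61 ≥ 0, confirming Bessel's inequality. (The deficit equals ||v − Σ <v,e_j> e_j||^2, the squared distance from v to span{e_j}.)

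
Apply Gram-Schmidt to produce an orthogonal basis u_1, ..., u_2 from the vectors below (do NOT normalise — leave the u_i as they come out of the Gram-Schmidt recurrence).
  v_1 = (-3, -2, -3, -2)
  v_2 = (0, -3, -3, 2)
Orthogonal basis:
  u_1 = (-3, -2, -3, -2)
  u_2 = (33/26, -28/13, -45/26, 37/13)

Apply the Gram-Schmidt recurrence
  u_1 = v_1
  u_i = v_i − Σ_{j<i} ((v_i · u_j) / (u_j · u_j)) · u_j.

Step by step this gives:
  u_1 = (-3, -2, -3, -2)
  u_2 = (33/26, -28/13, -45/26, 37/13)

Orthogonality check:
  u_2 · u_1 = 0 (should be 0)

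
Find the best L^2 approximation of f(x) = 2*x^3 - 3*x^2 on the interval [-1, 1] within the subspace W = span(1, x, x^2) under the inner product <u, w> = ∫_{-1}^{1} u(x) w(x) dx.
g(x) = -3*x^2 + 6*x/5

The best approximation g ∈ W is the orthogonal projection of f onto W. Writing g = a_0 + a_1 x + a_2 x^2, the coefficients solve the normal equations G · a = b where
  G_{ij} = <φ_i, φ_j> and b_i = <f, φ_i>, with φ_0 = 1, φ_1 = x, φ_2 = x^2.
G =
  [2, 0, 2/3]
  [0, 2/3, 0]
  [2/3, 0, 2/5],
b = (-2, 4/5, -6/5).
Solving gives a_0 = 0, a_1 = 6/5, a_2 = -3, so
  g(x) = -3*x^2 + 6*x/5.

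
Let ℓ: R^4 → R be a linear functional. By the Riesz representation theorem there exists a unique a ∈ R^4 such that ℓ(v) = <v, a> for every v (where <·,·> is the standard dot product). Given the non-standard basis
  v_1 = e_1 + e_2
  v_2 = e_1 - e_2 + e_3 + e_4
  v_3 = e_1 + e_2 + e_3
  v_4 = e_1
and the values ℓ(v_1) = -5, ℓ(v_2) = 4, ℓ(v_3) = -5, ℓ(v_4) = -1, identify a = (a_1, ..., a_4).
a = (-1, -4, 0, 1)

Write a = (a_1, ..., a_4) in the standard basis. For each basis vector v_i, ℓ(v_i) = <v_i, a> is a linear equation in the a_j's. Collect the n equations into a matrix system V a = ℓ, where row i of V is v_i (expressed in the standard basis). Since V is invertible (lower-triangular with 1s on the diagonal, up to permutation), solve by back-substitution:
  V =
[[1, 1, 0, 0],
 [1, -1, 1, 1],
 [1, 1, 1, 0],
 [1, 0, 0, 0]]
  V a = (-5, 4, -5, -1)
Solving gives a = (-1, -4, 0, 1).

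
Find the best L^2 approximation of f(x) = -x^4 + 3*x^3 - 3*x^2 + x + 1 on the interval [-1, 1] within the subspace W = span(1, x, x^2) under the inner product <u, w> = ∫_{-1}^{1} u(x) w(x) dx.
g(x) = -27*x^2/7 + 14*x/5 + 38/35

The best approximation g ∈ W is the orthogonal projection of f onto W. Writing g = a_0 + a_1 x + a_2 x^2, the coefficients solve the normal equations G · a = b where
  G_{ij} = <φ_i, φ_j> and b_i = <f, φ_i>, with φ_0 = 1, φ_1 = x, φ_2 = x^2.
G =
  [2, 0, 2/3]
  [0, 2/3, 0]
  [2/3, 0, 2/5],
b = (-2/5, 28/15, -86/105).
Solving gives a_0 = 38/35, a_1 = 14/5, a_2 = -27/7, so
  g(x) = -27*x^2/7 + 14*x/5 + 38/35.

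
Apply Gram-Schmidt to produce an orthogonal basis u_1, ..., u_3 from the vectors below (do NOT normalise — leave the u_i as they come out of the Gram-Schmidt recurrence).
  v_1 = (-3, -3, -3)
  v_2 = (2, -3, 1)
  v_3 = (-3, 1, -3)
Orthogonal basis:
  u_1 = (-3, -3, -3)
  u_2 = (2, -3, 1)
  u_3 = (8/21, 2/21, -10/21)

Apply the Gram-Schmidt recurrence
  u_1 = v_1
  u_i = v_i − Σ_{j<i} ((v_i · u_j) / (u_j · u_j)) · u_j.

Step by step this gives:
  u_1 = (-3, -3, -3)
  u_2 = (2, -3, 1)
  u_3 = (8/21, 2/21, -10/21)

Orthogonality check:
  u_2 · u_1 = 0 (should be 0)
  u_3 · u_1 = 0 (should be 0)
  u_3 · u_2 = 0 (should be 0)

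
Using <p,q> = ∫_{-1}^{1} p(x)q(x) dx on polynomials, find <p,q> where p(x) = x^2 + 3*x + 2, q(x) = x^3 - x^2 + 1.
<p,q> = 62/15

Expand the product: p(x)·q(x) = x^5 + 2*x^4 - x^3 - x^2 + 3*x + 2.
∫_{-1}^{1} of each monomial x^k gives [2/(k+1) if k even, 0 if k odd]. Integrating term-by-term (or equivalently evaluating the antiderivative F(x) = x^6/6 + 2*x^5/5 - x^4/4 - x^3/3 + 3*x^2/2 + 2*x at the endpoints):
  F(1) − F(−1) = 209/60 − (-13/20) = 62/15.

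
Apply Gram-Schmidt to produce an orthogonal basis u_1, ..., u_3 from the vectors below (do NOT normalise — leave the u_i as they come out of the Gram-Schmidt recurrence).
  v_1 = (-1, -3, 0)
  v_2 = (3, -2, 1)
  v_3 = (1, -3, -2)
Orthogonal basis:
  u_1 = (-1, -3, 0)
  u_2 = (33/10, -11/10, 1)
  u_3 = (84/131, -28/131, -308/131)

Apply the Gram-Schmidt recurrence
  u_1 = v_1
  u_i = v_i − Σ_{j<i} ((v_i · u_j) / (u_j · u_j)) · u_j.

Step by step this gives:
  u_1 = (-1, -3, 0)
  u_2 = (33/10, -11/10, 1)
  u_3 = (84/131, -28/131, -308/131)

Orthogonality check:
  u_2 · u_1 = 0 (should be 0)
  u_3 · u_1 = 0 (should be 0)
  u_3 · u_2 = 0 (should be 0)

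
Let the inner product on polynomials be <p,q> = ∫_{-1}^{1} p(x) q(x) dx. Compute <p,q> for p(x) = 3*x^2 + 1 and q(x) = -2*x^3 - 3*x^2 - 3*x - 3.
<p,q> = -88/5

Expand the product: p(x)·q(x) = -6*x^5 - 9*x^4 - 11*x^3 - 12*x^2 - 3*x - 3.
∫_{-1}^{1} of each monomial x^k gives [2/(k+1) if k even, 0 if k odd]. Integrating term-by-term (or equivalently evaluating the antiderivative F(x) = -x^6 - 9*x^5/5 - 11*x^4/4 - 4*x^3 - 3*x^2/2 - 3*x at the endpoints):
  F(1) − F(−1) = -281/20 − (71/20) = -88/5.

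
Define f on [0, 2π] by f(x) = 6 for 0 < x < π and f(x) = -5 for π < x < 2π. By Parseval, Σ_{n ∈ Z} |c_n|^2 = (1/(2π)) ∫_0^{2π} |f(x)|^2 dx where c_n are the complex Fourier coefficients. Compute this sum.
Σ |c_n|^2 = 61/2

Parseval equates the L^2 energy of f (normalised by 1/(2π)) with the ℓ^2 sum of its Fourier coefficients: (1/(2π)) ∫_0^{2π} |f|^2 = Σ |c_n|^2.
Compute the left side: (1/(2π)) [∫_0^π 6^2 dx + ∫_π^{2π} (-5)^2 dx] = (1/(2π)) · (36π + 25π) = (36 + 25)/2 = 61/2.
So Σ_{n ∈ Z} |c_n|^2 = 61/2.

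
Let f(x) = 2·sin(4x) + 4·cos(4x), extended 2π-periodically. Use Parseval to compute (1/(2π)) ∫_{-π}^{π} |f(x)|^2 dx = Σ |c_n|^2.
Σ |c_n|^2 = 10

Expand |f|^2 and use orthogonality of {sin(nx), cos(mx)} on [-π, π]:
  ∫_{-π}^{π} sin(nx)^2 dx = π, ∫ cos(mx)^2 dx = π, and cross terms integrate to 0.
So ∫_{-π}^{π} f(x)^2 dx = 2^2 · π + 4^2 · π = (4 + 16)π.
Divide by 2π: (4 + 16)/2 = 10.
By Parseval, this equals Σ |c_n|^2.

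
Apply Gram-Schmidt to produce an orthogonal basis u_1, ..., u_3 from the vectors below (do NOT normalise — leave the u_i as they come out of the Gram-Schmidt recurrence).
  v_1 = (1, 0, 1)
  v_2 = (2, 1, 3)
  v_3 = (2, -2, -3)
Orthogonal basis:
  u_1 = (1, 0, 1)
  u_2 = (-1/2, 1, 1/2)
  u_3 = (1, 1, -1)

Apply the Gram-Schmidt recurrence
  u_1 = v_1
  u_i = v_i − Σ_{j<i} ((v_i · u_j) / (u_j · u_j)) · u_j.

Step by step this gives:
  u_1 = (1, 0, 1)
  u_2 = (-1/2, 1, 1/2)
  u_3 = (1, 1, -1)

Orthogonality check:
  u_2 · u_1 = 0 (should be 0)
  u_3 · u_1 = 0 (should be 0)
  u_3 · u_2 = 0 (should be 0)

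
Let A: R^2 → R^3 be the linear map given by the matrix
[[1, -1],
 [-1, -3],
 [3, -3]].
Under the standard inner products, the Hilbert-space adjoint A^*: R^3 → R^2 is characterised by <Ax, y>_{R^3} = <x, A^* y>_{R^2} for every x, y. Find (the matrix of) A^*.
A^* = A^T =
[[1, -1, 3],
 [-1, -3, -3]]

For real matrices with standard dot products, the defining identity <Ax, y> = <x, A^* y> gives (Ax)^T y = x^T (A^*) y, i.e. x^T A^T y = x^T (A^*) y. Since this holds for all x, y, we must have A^* = A^T. Therefore
A^* =
[[1, -1, 3],
 [-1, -3, -3]].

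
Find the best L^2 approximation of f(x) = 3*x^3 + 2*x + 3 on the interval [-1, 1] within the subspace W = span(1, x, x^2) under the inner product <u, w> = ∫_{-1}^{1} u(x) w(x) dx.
g(x) = 19*x/5 + 3

The best approximation g ∈ W is the orthogonal projection of f onto W. Writing g = a_0 + a_1 x + a_2 x^2, the coefficients solve the normal equations G · a = b where
  G_{ij} = <φ_i, φ_j> and b_i = <f, φ_i>, with φ_0 = 1, φ_1 = x, φ_2 = x^2.
G =
  [2, 0, 2/3]
  [0, 2/3, 0]
  [2/3, 0, 2/5],
b = (6, 38/15, 2).
Solving gives a_0 = 3, a_1 = 19/5, a_2 = 0, so
  g(x) = 19*x/5 + 3.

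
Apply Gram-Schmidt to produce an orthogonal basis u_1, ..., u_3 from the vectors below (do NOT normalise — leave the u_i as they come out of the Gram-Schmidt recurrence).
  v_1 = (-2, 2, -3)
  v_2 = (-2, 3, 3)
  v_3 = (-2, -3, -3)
Orthogonal basis:
  u_1 = (-2, 2, -3)
  u_2 = (-32/17, 49/17, 54/17)
  u_3 = (-900/373, -720/373, 120/373)

Apply the Gram-Schmidt recurrence
  u_1 = v_1
  u_i = v_i − Σ_{j<i} ((v_i · u_j) / (u_j · u_j)) · u_j.

Step by step this gives:
  u_1 = (-2, 2, -3)
  u_2 = (-32/17, 49/17, 54/17)
  u_3 = (-900/373, -720/373, 120/373)

Orthogonality check:
  u_2 · u_1 = 0 (should be 0)
  u_3 · u_1 = 0 (should be 0)
  u_3 · u_2 = 0 (should be 0)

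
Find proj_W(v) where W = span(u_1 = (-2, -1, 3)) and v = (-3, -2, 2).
proj_W(v) = (-2, -1, 3)

Set up U = [u_1 | ... | u_1] ∈ R^(3×1). The projector onto W = col(U) is P = U (U^T U)^(-1) U^T.
Compute U^T U =
  [14],
and U^T v = (14).
Solve U^T U · c = U^T v for the coefficients: c = (1). The projection is proj_W(v) = U c.
Check: (v - proj_W(v)) · u_1 = 0  (should be 0).
Result: proj_W(v) = (-2, -1, 3).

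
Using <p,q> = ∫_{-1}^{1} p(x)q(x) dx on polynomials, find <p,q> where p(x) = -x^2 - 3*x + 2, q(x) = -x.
<p,q> = 2

Expand the product: p(x)·q(x) = x^3 + 3*x^2 - 2*x.
∫_{-1}^{1} of each monomial x^k gives [2/(k+1) if k even, 0 if k odd]. Integrating term-by-term (or equivalently evaluating the antiderivative F(x) = x^4/4 + x^3 - x^2 at the endpoints):
  F(1) − F(−1) = 1/4 − (-7/4) = 2.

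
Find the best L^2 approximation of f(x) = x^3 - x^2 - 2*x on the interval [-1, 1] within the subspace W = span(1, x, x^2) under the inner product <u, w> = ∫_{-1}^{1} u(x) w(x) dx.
g(x) = -x^2 - 7*x/5

The best approximation g ∈ W is the orthogonal projection of f onto W. Writing g = a_0 + a_1 x + a_2 x^2, the coefficients solve the normal equations G · a = b where
  G_{ij} = <φ_i, φ_j> and b_i = <f, φ_i>, with φ_0 = 1, φ_1 = x, φ_2 = x^2.
G =
  [2, 0, 2/3]
  [0, 2/3, 0]
  [2/3, 0, 2/5],
b = (-2/3, -14/15, -2/5).
Solving gives a_0 = 0, a_1 = -7/5, a_2 = -1, so
  g(x) = -x^2 - 7*x/5.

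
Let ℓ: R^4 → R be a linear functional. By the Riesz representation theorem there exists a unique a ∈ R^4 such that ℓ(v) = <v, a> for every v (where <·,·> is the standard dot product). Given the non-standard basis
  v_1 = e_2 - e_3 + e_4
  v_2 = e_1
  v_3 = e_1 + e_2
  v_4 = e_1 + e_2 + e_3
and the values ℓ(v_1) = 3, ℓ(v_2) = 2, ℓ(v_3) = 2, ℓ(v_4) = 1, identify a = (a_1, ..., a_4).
a = (2, 0, -1, 2)

Write a = (a_1, ..., a_4) in the standard basis. For each basis vector v_i, ℓ(v_i) = <v_i, a> is a linear equation in the a_j's. Collect the n equations into a matrix system V a = ℓ, where row i of V is v_i (expressed in the standard basis). Since V is invertible (lower-triangular with 1s on the diagonal, up to permutation), solve by back-substitution:
  V =
[[0, 1, -1, 1],
 [1, 0, 0, 0],
 [1, 1, 0, 0],
 [1, 1, 1, 0]]
  V a = (3, 2, 2, 1)
Solving gives a = (2, 0, -1, 2).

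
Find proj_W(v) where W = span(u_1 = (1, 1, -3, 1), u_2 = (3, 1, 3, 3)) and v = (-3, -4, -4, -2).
proj_W(v) = (-269/83, -86/83, -291/83, -269/83)

Set up U = [u_1 | ... | u_2] ∈ R^(4×2). The projector onto W = col(U) is P = U (U^T U)^(-1) U^T.
Compute U^T U =
  [12, -2]
  [-2, 28],
and U^T v = (3, -31).
Solve U^T U · c = U^T v for the coefficients: c = (11/166, -183/166). The projection is proj_W(v) = U c.
Check: (v - proj_W(v)) · u_1 = 0  (should be 0).
Check: (v - proj_W(v)) · u_2 = 0  (should be 0).
Result: proj_W(v) = (-269/83, -86/83, -291/83, -269/83).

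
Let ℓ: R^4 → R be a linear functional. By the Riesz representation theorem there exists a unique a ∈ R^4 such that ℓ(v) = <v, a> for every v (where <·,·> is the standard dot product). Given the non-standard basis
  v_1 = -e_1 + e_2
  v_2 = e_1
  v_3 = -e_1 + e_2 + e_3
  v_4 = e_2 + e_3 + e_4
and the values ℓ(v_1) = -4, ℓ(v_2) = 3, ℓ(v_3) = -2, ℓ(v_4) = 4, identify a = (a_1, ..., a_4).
a = (3, -1, 2, 3)

Write a = (a_1, ..., a_4) in the standard basis. For each basis vector v_i, ℓ(v_i) = <v_i, a> is a linear equation in the a_j's. Collect the n equations into a matrix system V a = ℓ, where row i of V is v_i (expressed in the standard basis). Since V is invertible (lower-triangular with 1s on the diagonal, up to permutation), solve by back-substitution:
  V =
[[-1, 1, 0, 0],
 [1, 0, 0, 0],
 [-1, 1, 1, 0],
 [0, 1, 1, 1]]
  V a = (-4, 3, -2, 4)
Solving gives a = (3, -1, 2, 3).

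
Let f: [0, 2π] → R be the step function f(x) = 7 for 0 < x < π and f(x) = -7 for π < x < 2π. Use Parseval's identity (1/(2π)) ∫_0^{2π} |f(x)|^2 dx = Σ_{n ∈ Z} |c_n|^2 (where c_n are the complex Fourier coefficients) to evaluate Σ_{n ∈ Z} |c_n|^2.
Σ |c_n|^2 = 49

Parseval equates the L^2 energy of f (normalised by 1/(2π)) with the ℓ^2 sum of its Fourier coefficients: (1/(2π)) ∫_0^{2π} |f|^2 = Σ |c_n|^2.
Compute the left side: (1/(2π)) [∫_0^π 7^2 dx + ∫_π^{2π} (-7)^2 dx] = (1/(2π)) · (49π + 49π) = (49 + 49)/2 = 49.
So Σ_{n ∈ Z} |c_n|^2 = 49.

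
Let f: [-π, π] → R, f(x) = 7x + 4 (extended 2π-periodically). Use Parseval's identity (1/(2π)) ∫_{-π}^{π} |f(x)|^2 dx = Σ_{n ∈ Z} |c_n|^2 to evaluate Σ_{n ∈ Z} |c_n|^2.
Σ |c_n|^2 = 49π^2/3 + 16

Expand and integrate term by term over [-π, π]:
  ∫ (7x)^2 dx = 49·(2π^3/3); ∫ 2·7·(4)·x dx = 0 (odd integrand); ∫ 4^2 dx = 16·2π.
So (1/(2π)) ∫_{-π}^{π} (7x + 4)^2 dx = 49π^2/3 + 16 = 49π^2/3 + 16.
Parseval ⇒ Σ |c_n|^2 = 49π^2/3 + 16.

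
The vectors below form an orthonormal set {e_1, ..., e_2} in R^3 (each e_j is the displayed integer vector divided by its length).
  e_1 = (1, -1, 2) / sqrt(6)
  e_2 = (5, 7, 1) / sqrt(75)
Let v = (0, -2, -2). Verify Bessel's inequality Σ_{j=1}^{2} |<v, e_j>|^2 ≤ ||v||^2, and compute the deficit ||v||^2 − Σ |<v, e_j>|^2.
Σ |<v, e_j>|^2 = 102/25; ||v||^2 = 8; deficit = 98/25

Write each e_j = u_j / sqrt(<u_j, u_j>) where u_j is the displayed integer vector. Then <v, e_j> = <v, u_j> / sqrt(<u_j, u_j>), so |<v, e_j>|^2 = <v, u_j>^2 / <u_j, u_j>.
Coefficients: <v, e_1> = -2/sqrt(6), <v, e_2> = -16/sqrt(75).
Square and sum: Σ |<v, e_j>|^2 = 102/25.
Compute ||v||^2 = v·v = 8.
Deficit = 8 − 102/25 = 98/25 ≥ 0, confirming Bessel's inequality. (The deficit equals ||v − Σ <v,e_j> e_j||^2, the squared distance from v to span{e_j}.)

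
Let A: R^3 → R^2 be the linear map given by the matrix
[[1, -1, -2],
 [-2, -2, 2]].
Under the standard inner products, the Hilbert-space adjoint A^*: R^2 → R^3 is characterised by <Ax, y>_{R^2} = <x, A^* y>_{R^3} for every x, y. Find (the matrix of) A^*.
A^* = A^T =
[[1, -2],
 [-1, -2],
 [-2, 2]]

For real matrices with standard dot products, the defining identity <Ax, y> = <x, A^* y> gives (Ax)^T y = x^T (A^*) y, i.e. x^T A^T y = x^T (A^*) y. Since this holds for all x, y, we must have A^* = A^T. Therefore
A^* =
[[1, -2],
 [-1, -2],
 [-2, 2]].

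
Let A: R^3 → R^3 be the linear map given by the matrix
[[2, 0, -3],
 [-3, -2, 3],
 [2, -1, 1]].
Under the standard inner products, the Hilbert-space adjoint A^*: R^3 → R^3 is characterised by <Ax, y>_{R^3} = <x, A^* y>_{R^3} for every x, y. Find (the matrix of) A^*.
A^* = A^T =
[[2, -3, 2],
 [0, -2, -1],
 [-3, 3, 1]]

For real matrices with standard dot products, the defining identity <Ax, y> = <x, A^* y> gives (Ax)^T y = x^T (A^*) y, i.e. x^T A^T y = x^T (A^*) y. Since this holds for all x, y, we must have A^* = A^T. Therefore
A^* =
[[2, -3, 2],
 [0, -2, -1],
 [-3, 3, 1]].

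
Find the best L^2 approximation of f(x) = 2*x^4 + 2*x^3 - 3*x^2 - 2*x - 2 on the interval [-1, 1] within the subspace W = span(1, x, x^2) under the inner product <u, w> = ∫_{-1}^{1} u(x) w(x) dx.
g(x) = -9*x^2/7 - 4*x/5 - 76/35

The best approximation g ∈ W is the orthogonal projection of f onto W. Writing g = a_0 + a_1 x + a_2 x^2, the coefficients solve the normal equations G · a = b where
  G_{ij} = <φ_i, φ_j> and b_i = <f, φ_i>, with φ_0 = 1, φ_1 = x, φ_2 = x^2.
G =
  [2, 0, 2/3]
  [0, 2/3, 0]
  [2/3, 0, 2/5],
b = (-26/5, -8/15, -206/105).
Solving gives a_0 = -76/35, a_1 = -4/5, a_2 = -9/7, so
  g(x) = -9*x^2/7 - 4*x/5 - 76/35.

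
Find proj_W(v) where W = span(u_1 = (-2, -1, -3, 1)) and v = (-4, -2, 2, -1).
proj_W(v) = (-2/5, -1/5, -3/5, 1/5)

Set up U = [u_1 | ... | u_1] ∈ R^(4×1). The projector onto W = col(U) is P = U (U^T U)^(-1) U^T.
Compute U^T U =
  [15],
and U^T v = (3).
Solve U^T U · c = U^T v for the coefficients: c = (1/5). The projection is proj_W(v) = U c.
Check: (v - proj_W(v)) · u_1 = 0  (should be 0).
Result: proj_W(v) = (-2/5, -1/5, -3/5, 1/5).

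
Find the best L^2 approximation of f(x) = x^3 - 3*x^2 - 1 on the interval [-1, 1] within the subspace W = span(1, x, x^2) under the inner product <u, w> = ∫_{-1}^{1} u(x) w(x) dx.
g(x) = -3*x^2 + 3*x/5 - 1

The best approximation g ∈ W is the orthogonal projection of f onto W. Writing g = a_0 + a_1 x + a_2 x^2, the coefficients solve the normal equations G · a = b where
  G_{ij} = <φ_i, φ_j> and b_i = <f, φ_i>, with φ_0 = 1, φ_1 = x, φ_2 = x^2.
G =
  [2, 0, 2/3]
  [0, 2/3, 0]
  [2/3, 0, 2/5],
b = (-4, 2/5, -28/15).
Solving gives a_0 = -1, a_1 = 3/5, a_2 = -3, so
  g(x) = -3*x^2 + 3*x/5 - 1.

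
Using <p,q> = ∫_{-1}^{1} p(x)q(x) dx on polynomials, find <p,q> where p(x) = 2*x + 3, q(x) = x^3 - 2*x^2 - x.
<p,q> = -68/15

Expand the product: p(x)·q(x) = 2*x^4 - x^3 - 8*x^2 - 3*x.
∫_{-1}^{1} of each monomial x^k gives [2/(k+1) if k even, 0 if k odd]. Integrating term-by-term (or equivalently evaluating the antiderivative F(x) = 2*x^5/5 - x^4/4 - 8*x^3/3 - 3*x^2/2 at the endpoints):
  F(1) − F(−1) = -241/60 − (31/60) = -68/15.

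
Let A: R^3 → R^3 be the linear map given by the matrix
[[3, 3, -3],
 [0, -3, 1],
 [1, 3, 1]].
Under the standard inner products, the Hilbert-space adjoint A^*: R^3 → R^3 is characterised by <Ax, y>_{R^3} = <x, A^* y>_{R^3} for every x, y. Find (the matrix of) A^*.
A^* = A^T =
[[3, 0, 1],
 [3, -3, 3],
 [-3, 1, 1]]

For real matrices with standard dot products, the defining identity <Ax, y> = <x, A^* y> gives (Ax)^T y = x^T (A^*) y, i.e. x^T A^T y = x^T (A^*) y. Since this holds for all x, y, we must have A^* = A^T. Therefore
A^* =
[[3, 0, 1],
 [3, -3, 3],
 [-3, 1, 1]].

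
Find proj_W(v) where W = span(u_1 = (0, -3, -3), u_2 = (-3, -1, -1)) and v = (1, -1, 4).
proj_W(v) = (1, 3/2, 3/2)

Set up U = [u_1 | ... | u_2] ∈ R^(3×2). The projector onto W = col(U) is P = U (U^T U)^(-1) U^T.
Compute U^T U =
  [18, 6]
  [6, 11],
and U^T v = (-9, -6).
Solve U^T U · c = U^T v for the coefficients: c = (-7/18, -1/3). The projection is proj_W(v) = U c.
Check: (v - proj_W(v)) · u_1 = 0  (should be 0).
Check: (v - proj_W(v)) · u_2 = 0  (should be 0).
Result: proj_W(v) = (1, 3/2, 3/2).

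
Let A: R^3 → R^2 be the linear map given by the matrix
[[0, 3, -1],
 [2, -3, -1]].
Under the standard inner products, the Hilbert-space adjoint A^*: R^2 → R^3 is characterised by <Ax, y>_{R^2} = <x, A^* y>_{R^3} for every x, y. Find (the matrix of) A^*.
A^* = A^T =
[[0, 2],
 [3, -3],
 [-1, -1]]

For real matrices with standard dot products, the defining identity <Ax, y> = <x, A^* y> gives (Ax)^T y = x^T (A^*) y, i.e. x^T A^T y = x^T (A^*) y. Since this holds for all x, y, we must have A^* = A^T. Therefore
A^* =
[[0, 2],
 [3, -3],
 [-1, -1]].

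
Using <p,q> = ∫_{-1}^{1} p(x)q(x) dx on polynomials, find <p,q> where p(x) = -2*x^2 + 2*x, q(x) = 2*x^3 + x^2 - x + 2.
<p,q> = -16/5

Expand the product: p(x)·q(x) = -4*x^5 + 2*x^4 + 4*x^3 - 6*x^2 + 4*x.
∫_{-1}^{1} of each monomial x^k gives [2/(k+1) if k even, 0 if k odd]. Integrating term-by-term (or equivalently evaluating the antiderivative F(x) = -2*x^6/3 + 2*x^5/5 + x^4 - 2*x^3 + 2*x^2 at the endpoints):
  F(1) − F(−1) = 11/15 − (59/15) = -16/5.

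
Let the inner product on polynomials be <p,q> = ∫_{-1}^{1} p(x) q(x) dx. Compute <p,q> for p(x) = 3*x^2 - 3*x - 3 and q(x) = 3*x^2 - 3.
<p,q> = 48/5

Expand the product: p(x)·q(x) = 9*x^4 - 9*x^3 - 18*x^2 + 9*x + 9.
∫_{-1}^{1} of each monomial x^k gives [2/(k+1) if k even, 0 if k odd]. Integrating term-by-term (or equivalently evaluating the antiderivative F(x) = 9*x^5/5 - 9*x^4/4 - 6*x^3 + 9*x^2/2 + 9*x at the endpoints):
  F(1) − F(−1) = 141/20 − (-51/20) = 48/5.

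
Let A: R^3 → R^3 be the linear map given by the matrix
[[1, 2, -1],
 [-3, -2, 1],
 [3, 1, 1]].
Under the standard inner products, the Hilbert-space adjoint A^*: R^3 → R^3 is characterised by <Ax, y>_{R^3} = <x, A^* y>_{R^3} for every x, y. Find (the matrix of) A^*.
A^* = A^T =
[[1, -3, 3],
 [2, -2, 1],
 [-1, 1, 1]]

For real matrices with standard dot products, the defining identity <Ax, y> = <x, A^* y> gives (Ax)^T y = x^T (A^*) y, i.e. x^T A^T y = x^T (A^*) y. Since this holds for all x, y, we must have A^* = A^T. Therefore
A^* =
[[1, -3, 3],
 [2, -2, 1],
 [-1, 1, 1]].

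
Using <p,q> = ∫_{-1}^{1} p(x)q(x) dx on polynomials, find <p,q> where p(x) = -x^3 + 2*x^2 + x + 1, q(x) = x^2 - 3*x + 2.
<p,q> = 22/3

Expand the product: p(x)·q(x) = -x^5 + 5*x^4 - 7*x^3 + 2*x^2 - x + 2.
∫_{-1}^{1} of each monomial x^k gives [2/(k+1) if k even, 0 if k odd]. Integrating term-by-term (or equivalently evaluating the antiderivative F(x) = -x^6/6 + x^5 - 7*x^4/4 + 2*x^3/3 - x^2/2 + 2*x at the endpoints):
  F(1) − F(−1) = 5/4 − (-73/12) = 22/3.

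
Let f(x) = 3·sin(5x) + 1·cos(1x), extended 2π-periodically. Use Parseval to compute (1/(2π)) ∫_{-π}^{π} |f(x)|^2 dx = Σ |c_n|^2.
Σ |c_n|^2 = 5

Expand |f|^2 and use orthogonality of {sin(nx), cos(mx)} on [-π, π]:
  ∫_{-π}^{π} sin(nx)^2 dx = π, ∫ cos(mx)^2 dx = π, and cross terms integrate to 0.
So ∫_{-π}^{π} f(x)^2 dx = 3^2 · π + 1^2 · π = (9 + 1)π.
Divide by 2π: (9 + 1)/2 = 5.
By Parseval, this equals Σ |c_n|^2.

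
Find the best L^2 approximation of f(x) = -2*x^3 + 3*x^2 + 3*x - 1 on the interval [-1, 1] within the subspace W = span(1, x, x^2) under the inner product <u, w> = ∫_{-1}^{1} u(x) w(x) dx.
g(x) = 3*x^2 + 9*x/5 - 1

The best approximation g ∈ W is the orthogonal projection of f onto W. Writing g = a_0 + a_1 x + a_2 x^2, the coefficients solve the normal equations G · a = b where
  G_{ij} = <φ_i, φ_j> and b_i = <f, φ_i>, with φ_0 = 1, φ_1 = x, φ_2 = x^2.
G =
  [2, 0, 2/3]
  [0, 2/3, 0]
  [2/3, 0, 2/5],
b = (0, 6/5, 8/15).
Solving gives a_0 = -1, a_1 = 9/5, a_2 = 3, so
  g(x) = 3*x^2 + 9*x/5 - 1.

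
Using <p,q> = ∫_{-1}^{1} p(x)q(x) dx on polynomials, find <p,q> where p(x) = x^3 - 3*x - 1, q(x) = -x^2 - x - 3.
<p,q> = 124/15

Expand the product: p(x)·q(x) = -x^5 - x^4 + 4*x^2 + 10*x + 3.
∫_{-1}^{1} of each monomial x^k gives [2/(k+1) if k even, 0 if k odd]. Integrating term-by-term (or equivalently evaluating the antiderivative F(x) = -x^6/6 - x^5/5 + 4*x^3/3 + 5*x^2 + 3*x at the endpoints):
  F(1) − F(−1) = 269/30 − (7/10) = 124/15.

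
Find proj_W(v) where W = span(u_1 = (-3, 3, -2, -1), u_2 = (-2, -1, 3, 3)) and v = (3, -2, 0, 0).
proj_W(v) = (1471/493, -925/493, 192/493, -177/493)

Set up U = [u_1 | ... | u_2] ∈ R^(4×2). The projector onto W = col(U) is P = U (U^T U)^(-1) U^T.
Compute U^T U =
  [23, -6]
  [-6, 23],
and U^T v = (-15, -4).
Solve U^T U · c = U^T v for the coefficients: c = (-369/493, -182/493). The projection is proj_W(v) = U c.
Check: (v - proj_W(v)) · u_1 = 0  (should be 0).
Check: (v - proj_W(v)) · u_2 = 0  (should be 0).
Result: proj_W(v) = (1471/493, -925/493, 192/493, -177/493).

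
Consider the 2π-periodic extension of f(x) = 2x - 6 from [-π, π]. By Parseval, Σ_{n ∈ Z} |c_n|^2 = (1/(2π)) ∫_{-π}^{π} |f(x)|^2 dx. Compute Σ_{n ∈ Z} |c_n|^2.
Σ |c_n|^2 = 4π^2/3 + 36

Expand and integrate term by term over [-π, π]:
  ∫ (2x)^2 dx = 4·(2π^3/3); ∫ 2·2·(-6)·x dx = 0 (odd integrand); ∫ (-6)^2 dx = 36·2π.
So (1/(2π)) ∫_{-π}^{π} (2x - 6)^2 dx = 4π^2/3 + 36 = 4π^2/3 + 36.
Parseval ⇒ Σ |c_n|^2 = 4π^2/3 + 36.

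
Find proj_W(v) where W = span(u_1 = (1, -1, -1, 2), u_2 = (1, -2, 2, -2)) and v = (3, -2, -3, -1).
proj_W(v) = (63/41, -165/82, -9/82, 48/41)

Set up U = [u_1 | ... | u_2] ∈ R^(4×2). The projector onto W = col(U) is P = U (U^T U)^(-1) U^T.
Compute U^T U =
  [7, -3]
  [-3, 13],
and U^T v = (6, 3).
Solve U^T U · c = U^T v for the coefficients: c = (87/82, 39/82). The projection is proj_W(v) = U c.
Check: (v - proj_W(v)) · u_1 = 0  (should be 0).
Check: (v - proj_W(v)) · u_2 = 0  (should be 0).
Result: proj_W(v) = (63/41, -165/82, -9/82, 48/41).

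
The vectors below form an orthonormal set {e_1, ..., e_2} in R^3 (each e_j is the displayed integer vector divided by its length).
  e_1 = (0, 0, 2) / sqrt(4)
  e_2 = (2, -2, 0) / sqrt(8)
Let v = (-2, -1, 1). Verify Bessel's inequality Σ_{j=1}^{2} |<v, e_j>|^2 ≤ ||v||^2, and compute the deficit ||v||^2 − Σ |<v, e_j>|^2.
Σ |<v, e_j>|^2 = 3/2; ||v||^2 = 6; deficit = 9/2

Write each e_j = u_j / sqrt(<u_j, u_j>) where u_j is the displayed integer vector. Then <v, e_j> = <v, u_j> / sqrt(<u_j, u_j>), so |<v, e_j>|^2 = <v, u_j>^2 / <u_j, u_j>.
Coefficients: <v, e_1> = 2/sqrt(4), <v, e_2> = -2/sqrt(8).
Square and sum: Σ |<v, e_j>|^2 = 3/2.
Compute ||v||^2 = v·v = 6.
Deficit = 6 − 3/2 = 9/2 ≥ 0, confirming Bessel's inequality. (The deficit equals ||v − Σ <v,e_j> e_j||^2, the squared distance from v to span{e_j}.)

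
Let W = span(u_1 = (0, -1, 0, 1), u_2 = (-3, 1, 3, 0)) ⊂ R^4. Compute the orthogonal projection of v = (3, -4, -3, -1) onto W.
proj_W(v) = (123/37, -76/37, -123/37, 35/37)

Set up U = [u_1 | ... | u_2] ∈ R^(4×2). The projector onto W = col(U) is P = U (U^T U)^(-1) U^T.
Compute U^T U =
  [2, -1]
  [-1, 19],
and U^T v = (3, -22).
Solve U^T U · c = U^T v for the coefficients: c = (35/37, -41/37). The projection is proj_W(v) = U c.
Check: (v - proj_W(v)) · u_1 = 0  (should be 0).
Check: (v - proj_W(v)) · u_2 = 0  (should be 0).
Result: proj_W(v) = (123/37, -76/37, -123/37, 35/37).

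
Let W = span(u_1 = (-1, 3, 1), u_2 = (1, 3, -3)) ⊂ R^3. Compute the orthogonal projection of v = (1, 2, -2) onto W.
proj_W(v) = (17/23, 45/23, -49/23)

Set up U = [u_1 | ... | u_2] ∈ R^(3×2). The projector onto W = col(U) is P = U (U^T U)^(-1) U^T.
Compute U^T U =
  [11, 5]
  [5, 19],
and U^T v = (3, 13).
Solve U^T U · c = U^T v for the coefficients: c = (-1/23, 16/23). The projection is proj_W(v) = U c.
Check: (v - proj_W(v)) · u_1 = 0  (should be 0).
Check: (v - proj_W(v)) · u_2 = 0  (should be 0).
Result: proj_W(v) = (17/23, 45/23, -49/23).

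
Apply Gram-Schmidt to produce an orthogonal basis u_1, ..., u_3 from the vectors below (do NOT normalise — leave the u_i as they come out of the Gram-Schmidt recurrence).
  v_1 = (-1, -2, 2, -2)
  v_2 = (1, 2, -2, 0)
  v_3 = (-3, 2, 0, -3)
Orthogonal basis:
  u_1 = (-1, -2, 2, -2)
  u_2 = (4/13, 8/13, -8/13, -18/13)
  u_3 = (-28/9, 16/9, 2/9, 0)

Apply the Gram-Schmidt recurrence
  u_1 = v_1
  u_i = v_i − Σ_{j<i} ((v_i · u_j) / (u_j · u_j)) · u_j.

Step by step this gives:
  u_1 = (-1, -2, 2, -2)
  u_2 = (4/13, 8/13, -8/13, -18/13)
  u_3 = (-28/9, 16/9, 2/9, 0)

Orthogonality check:
  u_2 · u_1 = 0 (should be 0)
  u_3 · u_1 = 0 (should be 0)
  u_3 · u_2 = 0 (should be 0)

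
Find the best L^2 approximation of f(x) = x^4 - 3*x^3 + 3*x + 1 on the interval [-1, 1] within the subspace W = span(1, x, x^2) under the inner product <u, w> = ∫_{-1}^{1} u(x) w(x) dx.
g(x) = 6*x^2/7 + 6*x/5 + 32/35

The best approximation g ∈ W is the orthogonal projection of f onto W. Writing g = a_0 + a_1 x + a_2 x^2, the coefficients solve the normal equations G · a = b where
  G_{ij} = <φ_i, φ_j> and b_i = <f, φ_i>, with φ_0 = 1, φ_1 = x, φ_2 = x^2.
G =
  [2, 0, 2/3]
  [0, 2/3, 0]
  [2/3, 0, 2/5],
b = (12/5, 4/5, 20/21).
Solving gives a_0 = 32/35, a_1 = 6/5, a_2 = 6/7, so
  g(x) = 6*x^2/7 + 6*x/5 + 32/35.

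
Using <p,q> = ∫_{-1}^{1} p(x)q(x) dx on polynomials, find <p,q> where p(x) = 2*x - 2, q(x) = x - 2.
<p,q> = 28/3

Expand the product: p(x)·q(x) = 2*x^2 - 6*x + 4.
∫_{-1}^{1} of each monomial x^k gives [2/(k+1) if k even, 0 if k odd]. Integrating term-by-term (or equivalently evaluating the antiderivative F(x) = 2*x^3/3 - 3*x^2 + 4*x at the endpoints):
  F(1) − F(−1) = 5/3 − (-23/3) = 28/3.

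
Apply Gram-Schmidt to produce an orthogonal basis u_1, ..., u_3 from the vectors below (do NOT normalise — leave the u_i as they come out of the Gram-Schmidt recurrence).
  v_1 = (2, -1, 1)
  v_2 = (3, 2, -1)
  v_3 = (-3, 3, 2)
Orthogonal basis:
  u_1 = (2, -1, 1)
  u_2 = (2, 5/2, -3/2)
  u_3 = (-32/75, 32/15, 224/75)

Apply the Gram-Schmidt recurrence
  u_1 = v_1
  u_i = v_i − Σ_{j<i} ((v_i · u_j) / (u_j · u_j)) · u_j.

Step by step this gives:
  u_1 = (2, -1, 1)
  u_2 = (2, 5/2, -3/2)
  u_3 = (-32/75, 32/15, 224/75)

Orthogonality check:
  u_2 · u_1 = 0 (should be 0)
  u_3 · u_1 = 0 (should be 0)
  u_3 · u_2 = 0 (should be 0)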